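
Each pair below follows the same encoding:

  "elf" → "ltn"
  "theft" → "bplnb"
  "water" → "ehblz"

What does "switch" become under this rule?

The rule splits by letter class: vowels +7, consonants +8.
On switch: s(cons)+8=a, w(cons)+8=e, i(vowel)+7=p, t(cons)+8=b, c(cons)+8=k, h(cons)+8=p.

aepbkp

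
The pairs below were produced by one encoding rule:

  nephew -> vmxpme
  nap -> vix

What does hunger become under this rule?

pcvomz

Compare letters: n→v is +8, e→m is +8, p→x is +8 — a constant shift. It's a constant shift of +8 (ROT8).
Applying it to hunger: h+8=p, u+8=c, n+8=v, g+8=o, e+8=m, r+8=z.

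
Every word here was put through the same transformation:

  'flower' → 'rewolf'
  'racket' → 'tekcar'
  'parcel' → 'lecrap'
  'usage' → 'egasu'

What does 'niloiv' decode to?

The output letters match the input read backwards: flower reversed is rewolf. The word is simply reversed.
Decoding niloiv: then reverse → violin.

violin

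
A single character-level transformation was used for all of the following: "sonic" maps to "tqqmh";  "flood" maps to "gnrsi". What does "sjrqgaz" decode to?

rhombus

In sonic: s→t is +1, o→q is +2, n→q is +3, i→m is +4 — the shift increases by 1 each position. Each letter shifts forward by (position + 1), i.e. 1, 2, 3, … — the shift grows by one for each successive letter.
Reversing it on sjrqgaz: s−1=r, j−2=h, r−3=o, q−4=m, g−5=b, a−6=u, z−7=s.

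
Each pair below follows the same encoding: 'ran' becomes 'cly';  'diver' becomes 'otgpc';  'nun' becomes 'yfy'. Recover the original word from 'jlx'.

yam

This is a Caesar cipher with shift 11.
Reversing it on jlx: j−11=y, l−11=a, x−11=m.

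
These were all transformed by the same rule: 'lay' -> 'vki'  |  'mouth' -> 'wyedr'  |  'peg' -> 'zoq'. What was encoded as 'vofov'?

level

Compare letters: l→v is +10, a→k is +10, y→i is +10 — a constant shift. Each letter is shifted forward by 10 in the alphabet (a Caesar shift of +10).
Reversing it on vofov: v−10=l, o−10=e, f−10=v, o−10=e, v−10=l.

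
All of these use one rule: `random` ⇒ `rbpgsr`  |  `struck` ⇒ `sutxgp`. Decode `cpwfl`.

couch

Letter i (0-indexed) is shifted by i+0, so successive shifts are 0, 1, 2, ….
Decoding cpwfl: c−0=c, p−1=o, w−2=u, f−3=c, l−4=h.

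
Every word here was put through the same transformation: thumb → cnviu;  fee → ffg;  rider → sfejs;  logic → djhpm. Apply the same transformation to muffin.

ojggvn

The output letters match the input read backwards, each shifted +1: thumb reversed is bmuht. Two steps: reverse the string, then apply a Caesar shift of +1.
For muffin: reverse → niffum; then shift: n+1=o, i+1=j, f+1=g, f+1=g, u+1=v, m+1=n.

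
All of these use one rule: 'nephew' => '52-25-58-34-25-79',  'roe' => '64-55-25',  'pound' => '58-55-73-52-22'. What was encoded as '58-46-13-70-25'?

plate

n(#14)→52 and e(#5)→25: differences scale by 3, so n = 3·pos + 10. The formula is n = 3×(alphabet index, a=1) + 10.
Undoing it on 58-46-13-70-25: 58→(58−10)÷3=16=p, 46→(46−10)÷3=12=l, 13→(13−10)÷3=1=a, 70→(70−10)÷3=20=t, 25→(25−10)÷3=5=e.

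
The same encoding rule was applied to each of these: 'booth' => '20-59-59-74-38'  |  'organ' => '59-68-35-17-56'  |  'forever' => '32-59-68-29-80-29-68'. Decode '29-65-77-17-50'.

equal

b(#2)→20 and o(#15)→59: differences scale by 3, so n = 3·pos + 14. Each letter becomes 3×(its alphabet position, a=1..z=26) + 14.
Undoing it on 29-65-77-17-50: 29→(29−14)÷3=5=e, 65→(65−14)÷3=17=q, 77→(77−14)÷3=21=u, 17→(17−14)÷3=1=a, 50→(50−14)÷3=12=l.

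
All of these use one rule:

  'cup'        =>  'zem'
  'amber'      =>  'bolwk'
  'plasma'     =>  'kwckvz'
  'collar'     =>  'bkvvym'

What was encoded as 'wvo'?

elm

The output letters match the input read backwards, each shifted +10: cup reversed is puc. The word is reversed, then every letter is shifted forward by 10.
Reversing it on wvo: shift back: w−10=m, v−10=l, o−10=e → mle; then reverse → elm.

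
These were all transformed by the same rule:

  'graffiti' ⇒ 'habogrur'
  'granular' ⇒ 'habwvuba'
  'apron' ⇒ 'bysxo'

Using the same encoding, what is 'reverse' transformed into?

Shifts by position in graffiti: pos 0: g→h (+1), pos 1: r→a (+9), pos 2: a→b (+1), pos 3: f→o (+9) — repeating every 2. It's a Vigenère-style cipher with numeric key [1,9]: position i shifts by key[i mod 2].
Applying it to reverse: r+1=s, e+9=n, v+1=w, e+9=n, r+1=s, s+9=b, e+1=f.

snwnsbf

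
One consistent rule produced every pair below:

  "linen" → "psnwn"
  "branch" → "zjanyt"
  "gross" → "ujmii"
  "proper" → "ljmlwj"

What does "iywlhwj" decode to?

l(11)→p(15) and i(8)→s(18) fit y≡25x+0 (mod 26); the inverse of 25 mod 26 is 25. This is an affine cipher: with a=0,…,z=25, each position x becomes (25x+0) mod 26.
Reversing it on iywlhwj: i(8)→25·(8−0)≡18=s; y(24)→25·(24−0)≡2=c; w(22)→25·(22−0)≡4=e; l(11)→25·(11−0)≡15=p; h(7)→25·(7−0)≡19=t; w(22)→25·(22−0)≡4=e; j(9)→25·(9−0)≡17=r (all mod 26).

scepter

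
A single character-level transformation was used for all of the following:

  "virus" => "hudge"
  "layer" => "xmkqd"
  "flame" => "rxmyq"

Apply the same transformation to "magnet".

ymszqf

Compare letters: v→h is +12, i→u is +12, r→d is +12 — a constant shift. Every letter moves 12 places later in the alphabet, wrapping around z→a.
For magnet: m+12=y, a+12=m, g+12=s, n+12=z, e+12=q, t+12=f.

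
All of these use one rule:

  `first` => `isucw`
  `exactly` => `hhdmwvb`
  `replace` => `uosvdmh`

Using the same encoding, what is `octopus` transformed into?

rmwysev

The shifts repeat in a cycle of length 2: positions 0,1,… shift by +3, +10, then the pattern repeats.
Applying it to octopus: o+3=r, c+10=m, t+3=w, o+10=y, p+3=s, u+10=e, s+3=v.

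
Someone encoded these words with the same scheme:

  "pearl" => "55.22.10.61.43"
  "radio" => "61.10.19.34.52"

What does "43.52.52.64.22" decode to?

loose

p(#16)→55 and e(#5)→22: differences scale by 3, so n = 3·pos + 7. With a=1..z=26, the number is 3·pos + 7.
Undoing it on 43.52.52.64.22: 43→(43−7)÷3=12=l, 52→(52−7)÷3=15=o, 52→(52−7)÷3=15=o, 64→(64−7)÷3=19=s, 22→(22−7)÷3=5=e.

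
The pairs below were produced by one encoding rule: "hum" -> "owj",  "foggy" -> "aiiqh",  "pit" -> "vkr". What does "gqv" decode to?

toe

The output letters match the input read backwards, each shifted +2: hum reversed is muh. The word is reversed, then every letter is shifted forward by 2.
Decoding gqv: shift back: g−2=e, q−2=o, v−2=t → eot; then reverse → toe.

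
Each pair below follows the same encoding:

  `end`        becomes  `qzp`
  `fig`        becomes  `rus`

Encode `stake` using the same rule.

Compare letters: e→q is +12, n→z is +12, d→p is +12 — a constant shift. Each letter is shifted forward by 12 in the alphabet (a Caesar shift of +12).
For stake: s+12=e, t+12=f, a+12=m, k+12=w, e+12=q.

efmwq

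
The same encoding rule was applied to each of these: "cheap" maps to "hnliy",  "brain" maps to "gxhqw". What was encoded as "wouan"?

Each letter shifts forward by (position + 5), i.e. 5, 6, 7, … — the shift grows by one for each successive letter.
Undoing it on wouan: w−5=r, o−6=i, u−7=n, a−8=s, n−9=e.

rinse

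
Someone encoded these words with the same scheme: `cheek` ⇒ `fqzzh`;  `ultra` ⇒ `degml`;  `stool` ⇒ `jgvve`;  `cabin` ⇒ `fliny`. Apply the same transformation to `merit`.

bzmng

c(2)→f(5) and h(7)→q(16) fit y≡23x+11 (mod 26); the inverse of 23 mod 26 is 17. Treating letters as 0–25, the rule is x ↦ 23x + 11 (mod 26).
Applying it to merit: m(12)→23·12+11≡1=b; e(4)→23·4+11≡25=z; r(17)→23·17+11≡12=m; i(8)→23·8+11≡13=n; t(19)→23·19+11≡6=g (all mod 26).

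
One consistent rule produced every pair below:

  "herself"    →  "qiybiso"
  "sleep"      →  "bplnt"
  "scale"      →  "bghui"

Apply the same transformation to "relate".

Shifts by position in herself: pos 0: h→q (+9), pos 1: e→i (+4), pos 2: r→y (+7), pos 3: s→b (+9), pos 4: e→i (+4), pos 5: l→s (+7) — repeating every 3. The shifts repeat in a cycle of length 3: positions 0,1,… shift by +9, +4, +7, then the pattern repeats.
On relate: r+9=a, e+4=i, l+7=s, a+9=j, t+4=x, e+7=l.

aisjxl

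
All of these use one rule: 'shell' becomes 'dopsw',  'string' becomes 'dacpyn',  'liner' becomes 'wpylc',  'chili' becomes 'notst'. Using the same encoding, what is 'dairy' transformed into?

Shifts by position in shell: pos 0: s→d (+11), pos 1: h→o (+7), pos 2: e→p (+11), pos 3: l→s (+7) — repeating every 2. The shifts repeat in a cycle of length 2: positions 0,1,… shift by +11, +7, then the pattern repeats.
For dairy: d+11=o, a+7=h, i+11=t, r+7=y, y+11=j.

ohtyj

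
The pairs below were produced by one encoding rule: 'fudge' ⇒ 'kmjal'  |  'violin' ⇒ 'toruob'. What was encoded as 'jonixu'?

Two steps: reverse the string, then apply a Caesar shift of +6.
Decoding jonixu: shift back: j−6=d, o−6=i, n−6=h, i−6=c, x−6=r, u−6=o → dihcro; then reverse → orchid.

orchid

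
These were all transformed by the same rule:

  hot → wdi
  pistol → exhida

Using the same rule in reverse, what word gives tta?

Compare letters: h→w is +15, o→d is +15, t→i is +15 — a constant shift. This is a Caesar cipher with shift 15.
Undoing it on tta: t−15=e, t−15=e, a−15=l.

eel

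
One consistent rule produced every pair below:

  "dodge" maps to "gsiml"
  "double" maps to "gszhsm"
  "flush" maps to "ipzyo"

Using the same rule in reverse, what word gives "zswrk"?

world

Each letter shifts forward by (position + 3), i.e. 3, 4, 5, … — the shift grows by one for each successive letter.
Undoing it on zswrk: z−3=w, s−4=o, w−5=r, r−6=l, k−7=d.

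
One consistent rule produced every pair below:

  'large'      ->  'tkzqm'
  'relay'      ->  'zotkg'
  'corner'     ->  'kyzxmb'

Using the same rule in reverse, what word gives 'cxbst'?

The shifts repeat in a cycle of length 2: positions 0,1,… shift by +8, +10, then the pattern repeats.
Decoding cxbst: c−8=u, x−10=n, b−8=t, s−10=i, t−8=l.

until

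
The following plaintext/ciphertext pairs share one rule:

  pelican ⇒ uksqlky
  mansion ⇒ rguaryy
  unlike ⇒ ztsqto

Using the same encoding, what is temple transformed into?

In pelican: p→u is +5, e→k is +6, l→s is +7, i→q is +8 — the shift increases by 1 each position. Each letter shifts forward by (position + 5), i.e. 5, 6, 7, … — the shift grows by one for each successive letter.
On temple: t+5=y, e+6=k, m+7=t, p+8=x, l+9=u, e+10=o.

yktxuo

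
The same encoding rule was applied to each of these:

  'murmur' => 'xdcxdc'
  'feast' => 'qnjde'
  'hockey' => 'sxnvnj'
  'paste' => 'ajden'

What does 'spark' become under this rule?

The shift depends on letter class: consonant m→x is +11, but vowel u→d is +9. Two shifts are in play — +9 for a/e/i/o/u, +11 for every other letter.
For spark: s(cons)+11=d, p(cons)+11=a, a(vowel)+9=j, r(cons)+11=c, k(cons)+11=v.

dajcv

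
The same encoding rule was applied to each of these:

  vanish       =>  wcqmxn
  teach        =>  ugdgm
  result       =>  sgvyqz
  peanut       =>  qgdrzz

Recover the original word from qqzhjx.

In vanish: v→w is +1, a→c is +2, n→q is +3, i→m is +4 — the shift increases by 1 each position. Each letter shifts forward by (position + 1), i.e. 1, 2, 3, … — the shift grows by one for each successive letter.
Reversing it on qqzhjx: q−1=p, q−2=o, z−3=w, h−4=d, j−5=e, x−6=r.

powder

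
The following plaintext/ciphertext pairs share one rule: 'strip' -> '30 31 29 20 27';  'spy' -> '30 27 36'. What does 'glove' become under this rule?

s is letter #19 and maps to 30: an offset of 11. The number is (letter's place in the alphabet, a=1) + 11.
On glove: g=7→18, l=12→23, o=15→26, v=22→33, e=5→16.

18 23 26 33 16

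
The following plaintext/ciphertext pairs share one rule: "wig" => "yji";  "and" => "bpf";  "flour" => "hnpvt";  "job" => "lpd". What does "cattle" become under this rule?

ebvvnf

The shift depends on letter class: consonant w→y is +2, but vowel i→j is +1. Vowels shift forward by 1 and consonants shift forward by 2.
For cattle: c(cons)+2=e, a(vowel)+1=b, t(cons)+2=v, t(cons)+2=v, l(cons)+2=n, e(vowel)+1=f.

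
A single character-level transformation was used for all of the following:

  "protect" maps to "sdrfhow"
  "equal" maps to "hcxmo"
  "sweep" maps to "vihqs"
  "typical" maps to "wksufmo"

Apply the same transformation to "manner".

Shifts by position in protect: pos 0: p→s (+3), pos 1: r→d (+12), pos 2: o→r (+3), pos 3: t→f (+12) — repeating every 2. The shifts repeat in a cycle of length 2: positions 0,1,… shift by +3, +12, then the pattern repeats.
Applying it to manner: m+3=p, a+12=m, n+3=q, n+12=z, e+3=h, r+12=d.

pmqzhd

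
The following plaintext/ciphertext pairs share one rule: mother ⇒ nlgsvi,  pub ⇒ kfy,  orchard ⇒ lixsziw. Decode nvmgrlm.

Each pair mirrors across the alphabet (m↔n, o↔l, t↔g): positions sum to 25. This is the alphabet-reversal cipher (Atbash): a becomes z, b becomes y, etc.
Decoding nvmgrlm: n↔m, v↔e, m↔n, g↔t, r↔i, l↔o, m↔n.

mention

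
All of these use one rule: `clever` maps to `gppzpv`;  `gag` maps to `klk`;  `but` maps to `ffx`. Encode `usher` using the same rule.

fwlpv

The shift depends on letter class: consonant c→g is +4, but vowel e→p is +11. Vowels shift forward by 11 and consonants shift forward by 4.
On usher: u(vowel)+11=f, s(cons)+4=w, h(cons)+4=l, e(vowel)+11=p, r(cons)+4=v.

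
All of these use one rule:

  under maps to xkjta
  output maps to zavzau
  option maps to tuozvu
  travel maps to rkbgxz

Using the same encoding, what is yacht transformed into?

The output letters match the input read backwards, each shifted +6: under reversed is rednu. Two steps: reverse the string, then apply a Caesar shift of +6.
Applying it to yacht: reverse → thcay; then shift: t+6=z, h+6=n, c+6=i, a+6=g, y+6=e.

znige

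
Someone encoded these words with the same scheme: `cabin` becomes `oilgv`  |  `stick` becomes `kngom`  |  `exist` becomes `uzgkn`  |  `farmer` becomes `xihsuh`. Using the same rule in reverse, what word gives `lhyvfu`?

bronze

Each letter's alphabet position (a=0..z=25) is mapped through 3·x+8 mod 26 — an affine cipher.
Reversing it on lhyvfu: l(11)→9·(11−8)≡1=b; h(7)→9·(7−8)≡17=r; y(24)→9·(24−8)≡14=o; v(21)→9·(21−8)≡13=n; f(5)→9·(5−8)≡25=z; u(20)→9·(20−8)≡4=e (all mod 26).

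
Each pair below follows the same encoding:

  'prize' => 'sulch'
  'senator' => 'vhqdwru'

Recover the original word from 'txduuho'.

quarrel

It's a constant shift of +3 (ROT3).
Undoing it on txduuho: t−3=q, x−3=u, d−3=a, u−3=r, u−3=r, h−3=e, o−3=l.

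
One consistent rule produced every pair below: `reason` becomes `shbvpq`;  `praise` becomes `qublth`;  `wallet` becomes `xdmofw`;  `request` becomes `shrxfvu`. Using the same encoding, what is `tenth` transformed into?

A repeating key of period 2 is used — shifts +1, +3 over and over.
On tenth: t+1=u, e+3=h, n+1=o, t+3=w, h+1=i.

uhowi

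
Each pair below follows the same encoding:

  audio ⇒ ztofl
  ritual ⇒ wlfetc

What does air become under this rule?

ctl

The output letters match the input read backwards, each shifted +11: audio reversed is oidua. The word is reversed, then every letter is shifted forward by 11.
On air: reverse → ria; then shift: r+11=c, i+11=t, a+11=l.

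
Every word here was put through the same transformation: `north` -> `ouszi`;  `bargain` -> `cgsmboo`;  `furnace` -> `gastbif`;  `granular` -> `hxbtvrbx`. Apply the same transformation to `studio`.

tzvjju

Shifts by position in north: pos 0: n→o (+1), pos 1: o→u (+6), pos 2: r→s (+1), pos 3: t→z (+6) — repeating every 2. The shifts repeat in a cycle of length 2: positions 0,1,… shift by +1, +6, then the pattern repeats.
Applying it to studio: s+1=t, t+6=z, u+1=v, d+6=j, i+1=j, o+6=u.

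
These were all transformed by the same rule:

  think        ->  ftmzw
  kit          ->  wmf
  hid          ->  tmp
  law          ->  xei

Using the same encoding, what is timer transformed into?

fmyid

Two shifts are in play — +4 for a/e/i/o/u, +12 for every other letter.
Applying it to timer: t(cons)+12=f, i(vowel)+4=m, m(cons)+12=y, e(vowel)+4=i, r(cons)+12=d.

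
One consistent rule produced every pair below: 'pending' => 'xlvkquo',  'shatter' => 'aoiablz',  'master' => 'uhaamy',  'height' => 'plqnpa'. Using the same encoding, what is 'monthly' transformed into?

Shifts by position in pending: pos 0: p→x (+8), pos 1: e→l (+7), pos 2: n→v (+8), pos 3: d→k (+7) — repeating every 2. The shifts repeat in a cycle of length 2: positions 0,1,… shift by +8, +7, then the pattern repeats.
On monthly: m+8=u, o+7=v, n+8=v, t+7=a, h+8=p, l+7=s, y+8=g.

uvvapsg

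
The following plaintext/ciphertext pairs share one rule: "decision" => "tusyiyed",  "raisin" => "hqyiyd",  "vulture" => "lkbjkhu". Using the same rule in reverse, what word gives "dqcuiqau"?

This is a Caesar cipher with shift 16.
Decoding dqcuiqau: d−16=n, q−16=a, c−16=m, u−16=e, i−16=s, q−16=a, a−16=k, u−16=e.

namesake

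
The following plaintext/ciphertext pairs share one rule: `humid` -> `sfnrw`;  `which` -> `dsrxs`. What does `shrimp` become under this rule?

hsirnk

Each pair mirrors across the alphabet (h↔s, u↔f, m↔n): positions sum to 25. Each letter is replaced by its mirror in the alphabet: a↔z, b↔y, c↔x, and so on (the Atbash cipher).
Applying it to shrimp: s↔h, h↔s, r↔i, i↔r, m↔n, p↔k.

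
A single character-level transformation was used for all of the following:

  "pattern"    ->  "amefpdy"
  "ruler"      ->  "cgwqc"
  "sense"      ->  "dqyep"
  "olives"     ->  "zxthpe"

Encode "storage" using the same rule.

Shifts by position in pattern: pos 0: p→a (+11), pos 1: a→m (+12), pos 2: t→e (+11), pos 3: t→f (+12) — repeating every 2. The shifts repeat in a cycle of length 2: positions 0,1,… shift by +11, +12, then the pattern repeats.
For storage: s+11=d, t+12=f, o+11=z, r+12=d, a+11=l, g+12=s, e+11=p.

dfzdlsp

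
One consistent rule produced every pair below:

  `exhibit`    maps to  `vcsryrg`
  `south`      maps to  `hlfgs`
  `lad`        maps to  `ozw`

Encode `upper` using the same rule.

Each pair mirrors across the alphabet (e↔v, x↔c, h↔s): positions sum to 25. Each letter is replaced by its mirror in the alphabet: a↔z, b↔y, c↔x, and so on (the Atbash cipher).
For upper: u↔f, p↔k, p↔k, e↔v, r↔i.

fkkvi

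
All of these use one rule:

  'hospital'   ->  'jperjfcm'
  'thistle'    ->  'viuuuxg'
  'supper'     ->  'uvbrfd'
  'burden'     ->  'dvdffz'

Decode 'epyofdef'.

commerce

It's a Vigenère-style cipher with numeric key [2,1,12]: position i shifts by key[i mod 3].
Decoding epyofdef: e−2=c, p−1=o, y−12=m, o−2=m, f−1=e, d−12=r, e−2=c, f−1=e.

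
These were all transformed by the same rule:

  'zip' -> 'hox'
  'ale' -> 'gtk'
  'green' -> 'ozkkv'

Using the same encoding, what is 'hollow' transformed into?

The shift depends on letter class: consonant z→h is +8, but vowel i→o is +6. Two shifts are in play — +6 for a/e/i/o/u, +8 for every other letter.
Applying it to hollow: h(cons)+8=p, o(vowel)+6=u, l(cons)+8=t, l(cons)+8=t, o(vowel)+6=u, w(cons)+8=e.

puttue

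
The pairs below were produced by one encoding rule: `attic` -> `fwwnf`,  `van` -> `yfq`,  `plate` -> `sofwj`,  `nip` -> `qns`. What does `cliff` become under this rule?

The shift depends on letter class: consonant t→w is +3, but vowel a→f is +5. Two shifts are in play — +5 for a/e/i/o/u, +3 for every other letter.
Applying it to cliff: c(cons)+3=f, l(cons)+3=o, i(vowel)+5=n, f(cons)+3=i, f(cons)+3=i.

fonii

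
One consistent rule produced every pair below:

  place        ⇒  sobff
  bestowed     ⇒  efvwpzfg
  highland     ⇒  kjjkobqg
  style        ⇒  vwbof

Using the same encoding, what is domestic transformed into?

gppfvwjf

The shift depends on letter class: consonant p→s is +3, but vowel a→b is +1. The rule splits by letter class: vowels +1, consonants +3.
On domestic: d(cons)+3=g, o(vowel)+1=p, m(cons)+3=p, e(vowel)+1=f, s(cons)+3=v, t(cons)+3=w, i(vowel)+1=j, c(cons)+3=f.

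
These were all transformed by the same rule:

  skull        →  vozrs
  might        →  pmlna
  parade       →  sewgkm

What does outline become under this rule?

ryyrpvn

In skull: s→v is +3, k→o is +4, u→z is +5, l→r is +6 — the shift increases by 1 each position. The shift increases by 1 at each position, starting from +3: 3, 4, 5, ….
For outline: o+3=r, u+4=y, t+5=y, l+6=r, i+7=p, n+8=v, e+9=n.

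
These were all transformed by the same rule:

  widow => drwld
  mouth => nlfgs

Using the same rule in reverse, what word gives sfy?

Each pair mirrors across the alphabet (w↔d, i↔r, d↔w): positions sum to 25. Each letter is replaced by its mirror in the alphabet: a↔z, b↔y, c↔x, and so on (the Atbash cipher).
Undoing it on sfy: s↔h, f↔u, y↔b.

hub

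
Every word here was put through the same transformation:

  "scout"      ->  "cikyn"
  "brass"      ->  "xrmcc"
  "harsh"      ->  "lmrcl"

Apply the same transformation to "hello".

Treating letters as 0–25, the rule is x ↦ 11x + 12 (mod 26).
For hello: h(7)→11·7+12≡11=l; e(4)→11·4+12≡4=e; l(11)→11·11+12≡3=d; l(11)→11·11+12≡3=d; o(14)→11·14+12≡10=k (all mod 26).

leddk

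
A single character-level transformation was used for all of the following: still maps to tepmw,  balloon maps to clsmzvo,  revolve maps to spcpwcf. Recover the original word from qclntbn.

premium

The shifts repeat in a cycle of length 3: positions 0,1,… shift by +1, +11, +7, then the pattern repeats.
Decoding qclntbn: q−1=p, c−11=r, l−7=e, n−1=m, t−11=i, b−7=u, n−1=m.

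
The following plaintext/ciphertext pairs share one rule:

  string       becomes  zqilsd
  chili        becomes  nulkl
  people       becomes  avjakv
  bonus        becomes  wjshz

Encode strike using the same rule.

s(18)→z(25) and t(19)→q(16) fit y≡17x+5 (mod 26); the inverse of 17 mod 26 is 23. This is an affine cipher: with a=0,…,z=25, each position x becomes (17x+5) mod 26.
Applying it to strike: s(18)→17·18+5≡25=z; t(19)→17·19+5≡16=q; r(17)→17·17+5≡8=i; i(8)→17·8+5≡11=l; k(10)→17·10+5≡19=t; e(4)→17·4+5≡21=v (all mod 26).

zqiltv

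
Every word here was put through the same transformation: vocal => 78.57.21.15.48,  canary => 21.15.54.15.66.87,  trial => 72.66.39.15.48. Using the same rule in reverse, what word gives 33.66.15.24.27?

grade

v(#22)→78 and o(#15)→57: differences scale by 3, so n = 3·pos + 12. With a=1..z=26, the number is 3·pos + 12.
Decoding 33.66.15.24.27: 33→(33−12)÷3=7=g, 66→(66−12)÷3=18=r, 15→(15−12)÷3=1=a, 24→(24−12)÷3=4=d, 27→(27−12)÷3=5=e.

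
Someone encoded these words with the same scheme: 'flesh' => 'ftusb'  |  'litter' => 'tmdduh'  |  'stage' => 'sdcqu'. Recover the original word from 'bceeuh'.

hammer

f(5)→f(5) and l(11)→t(19) fit y≡11x+2 (mod 26); the inverse of 11 mod 26 is 19. Treating letters as 0–25, the rule is x ↦ 11x + 2 (mod 26).
Reversing it on bceeuh: b(1)→19·(1−2)≡7=h; c(2)→19·(2−2)≡0=a; e(4)→19·(4−2)≡12=m; e(4)→19·(4−2)≡12=m; u(20)→19·(20−2)≡4=e; h(7)→19·(7−2)≡17=r (all mod 26).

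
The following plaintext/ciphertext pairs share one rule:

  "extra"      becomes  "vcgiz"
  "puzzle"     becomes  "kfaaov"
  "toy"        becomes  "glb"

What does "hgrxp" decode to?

Each pair mirrors across the alphabet (e↔v, x↔c, t↔g): positions sum to 25. Letters are reflected about the middle of the alphabet (position → 25−position): Atbash.
Undoing it on hgrxp: h↔s, g↔t, r↔i, x↔c, p↔k.

stick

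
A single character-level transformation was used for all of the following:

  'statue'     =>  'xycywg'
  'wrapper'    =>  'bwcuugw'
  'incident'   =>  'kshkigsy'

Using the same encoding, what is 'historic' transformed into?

The rule splits by letter class: vowels +2, consonants +5.
For historic: h(cons)+5=m, i(vowel)+2=k, s(cons)+5=x, t(cons)+5=y, o(vowel)+2=q, r(cons)+5=w, i(vowel)+2=k, c(cons)+5=h.

mkxyqwkh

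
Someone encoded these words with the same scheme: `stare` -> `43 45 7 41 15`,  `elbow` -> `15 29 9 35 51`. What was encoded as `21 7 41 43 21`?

s(#19)→43 and t(#20)→45: differences scale by 2, so n = 2·pos + 5. The formula is n = 2×(alphabet index, a=1) + 5.
Undoing it on 21 7 41 43 21: 21→(21−5)÷2=8=h, 7→(7−5)÷2=1=a, 41→(41−5)÷2=18=r, 43→(43−5)÷2=19=s, 21→(21−5)÷2=8=h.

harsh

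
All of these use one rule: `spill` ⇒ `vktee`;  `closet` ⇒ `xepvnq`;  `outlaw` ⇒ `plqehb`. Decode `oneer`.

s(18)→v(21) and p(15)→k(10) fit y≡21x+7 (mod 26); the inverse of 21 mod 26 is 5. Each letter's alphabet position (a=0..z=25) is mapped through 21·x+7 mod 26 — an affine cipher.
Decoding oneer: o(14)→5·(14−7)≡9=j; n(13)→5·(13−7)≡4=e; e(4)→5·(4−7)≡11=l; e(4)→5·(4−7)≡11=l; r(17)→5·(17−7)≡24=y (all mod 26).

jelly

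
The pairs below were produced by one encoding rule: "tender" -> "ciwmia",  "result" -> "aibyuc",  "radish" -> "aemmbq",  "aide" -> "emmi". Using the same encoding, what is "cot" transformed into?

lsc

Two shifts are in play — +4 for a/e/i/o/u, +9 for every other letter.
For cot: c(cons)+9=l, o(vowel)+4=s, t(cons)+9=c.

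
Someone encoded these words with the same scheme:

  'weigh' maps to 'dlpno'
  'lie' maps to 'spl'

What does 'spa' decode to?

Compare letters: w→d is +7, e→l is +7, i→p is +7 — a constant shift. This is a Caesar cipher with shift 7.
Reversing it on spa: s−7=l, p−7=i, a−7=t.

lit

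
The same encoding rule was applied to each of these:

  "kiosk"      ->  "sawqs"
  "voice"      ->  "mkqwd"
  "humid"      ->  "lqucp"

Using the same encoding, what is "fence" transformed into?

mkvmn

Two steps: reverse the string, then apply a Caesar shift of +8.
Applying it to fence: reverse → ecnef; then shift: e+8=m, c+8=k, n+8=v, e+8=m, f+8=n.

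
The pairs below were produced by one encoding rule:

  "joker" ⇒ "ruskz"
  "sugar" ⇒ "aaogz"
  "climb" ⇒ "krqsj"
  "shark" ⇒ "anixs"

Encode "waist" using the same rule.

egqyb

Shifts by position in joker: pos 0: j→r (+8), pos 1: o→u (+6), pos 2: k→s (+8), pos 3: e→k (+6) — repeating every 2. A repeating key of period 2 is used — shifts +8, +6 over and over.
Applying it to waist: w+8=e, a+6=g, i+8=q, s+6=y, t+8=b.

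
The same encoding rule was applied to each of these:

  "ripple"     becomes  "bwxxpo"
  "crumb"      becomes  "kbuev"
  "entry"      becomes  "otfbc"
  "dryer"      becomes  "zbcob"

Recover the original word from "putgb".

lunar

r(17)→b(1) and i(8)→w(22) fit y≡15x+6 (mod 26); the inverse of 15 mod 26 is 7. Treating letters as 0–25, the rule is x ↦ 15x + 6 (mod 26).
Reversing it on putgb: p(15)→7·(15−6)≡11=l; u(20)→7·(20−6)≡20=u; t(19)→7·(19−6)≡13=n; g(6)→7·(6−6)≡0=a; b(1)→7·(1−6)≡17=r (all mod 26).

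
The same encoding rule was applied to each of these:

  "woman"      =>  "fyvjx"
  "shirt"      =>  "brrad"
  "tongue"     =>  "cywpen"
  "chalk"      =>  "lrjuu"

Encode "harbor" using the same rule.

Shifts by position in woman: pos 0: w→f (+9), pos 1: o→y (+10), pos 2: m→v (+9), pos 3: a→j (+9), pos 4: n→x (+10) — repeating every 3. A repeating key of period 3 is used — shifts +9, +10, +9 over and over.
For harbor: h+9=q, a+10=k, r+9=a, b+9=k, o+10=y, r+9=a.

qkakya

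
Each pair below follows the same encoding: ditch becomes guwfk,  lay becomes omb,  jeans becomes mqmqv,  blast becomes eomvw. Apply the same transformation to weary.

zqmub

The shift depends on letter class: consonant d→g is +3, but vowel i→u is +12. Two shifts are in play — +12 for a/e/i/o/u, +3 for every other letter.
For weary: w(cons)+3=z, e(vowel)+12=q, a(vowel)+12=m, r(cons)+3=u, y(cons)+3=b.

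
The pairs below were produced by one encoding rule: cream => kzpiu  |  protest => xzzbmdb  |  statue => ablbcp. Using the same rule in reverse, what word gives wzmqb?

Shifts by position in cream: pos 0: c→k (+8), pos 1: r→z (+8), pos 2: e→p (+11), pos 3: a→i (+8), pos 4: m→u (+8) — repeating every 3. A repeating key of period 3 is used — shifts +8, +8, +11 over and over.
Undoing it on wzmqb: w−8=o, z−8=r, m−11=b, q−8=i, b−8=t.

orbit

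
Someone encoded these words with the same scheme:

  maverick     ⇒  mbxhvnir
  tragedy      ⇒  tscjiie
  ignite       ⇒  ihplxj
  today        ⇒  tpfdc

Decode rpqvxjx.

In maverick: m→m is +0, a→b is +1, v→x is +2, e→h is +3 — the shift increases by 1 each position. Each letter shifts forward by its position index (0, 1, 2, …) — the shift grows by one for each successive letter.
Decoding rpqvxjx: r−0=r, p−1=o, q−2=o, v−3=s, x−4=t, j−5=e, x−6=r.

rooster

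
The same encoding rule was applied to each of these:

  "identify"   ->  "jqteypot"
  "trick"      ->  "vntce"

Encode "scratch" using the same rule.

snelcnd

The output letters match the input read backwards, each shifted +11: identify reversed is yfitnedi. Two steps: reverse the string, then apply a Caesar shift of +11.
For scratch: reverse → hctarcs; then shift: h+11=s, c+11=n, t+11=e, a+11=l, r+11=c, c+11=n, s+11=d.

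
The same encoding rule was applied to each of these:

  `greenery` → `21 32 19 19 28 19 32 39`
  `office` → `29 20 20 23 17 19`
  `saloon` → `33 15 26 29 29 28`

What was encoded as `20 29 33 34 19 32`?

g is letter #7 and maps to 21: an offset of 14. Each letter is replaced by its alphabet position (a=1..z=26) + 14.
Decoding 20 29 33 34 19 32: 20→(20−14)÷1=6=f, 29→(29−14)÷1=15=o, 33→(33−14)÷1=19=s, 34→(34−14)÷1=20=t, 19→(19−14)÷1=5=e, 32→(32−14)÷1=18=r.

foster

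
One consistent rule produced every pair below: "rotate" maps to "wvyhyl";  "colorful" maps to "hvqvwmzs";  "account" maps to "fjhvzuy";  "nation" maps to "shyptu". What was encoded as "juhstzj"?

Shifts by position in rotate: pos 0: r→w (+5), pos 1: o→v (+7), pos 2: t→y (+5), pos 3: a→h (+7) — repeating every 2. It's a Vigenère-style cipher with numeric key [5,7]: position i shifts by key[i mod 2].
Undoing it on juhstzj: j−5=e, u−7=n, h−5=c, s−7=l, t−5=o, z−7=s, j−5=e.

enclose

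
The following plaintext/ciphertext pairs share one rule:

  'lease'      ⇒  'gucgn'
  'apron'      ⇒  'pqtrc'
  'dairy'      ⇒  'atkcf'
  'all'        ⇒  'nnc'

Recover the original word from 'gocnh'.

flame

Read the word backwards and shift each letter +2.
Decoding gocnh: shift back: g−2=e, o−2=m, c−2=a, n−2=l, h−2=f → emalf; then reverse → flame.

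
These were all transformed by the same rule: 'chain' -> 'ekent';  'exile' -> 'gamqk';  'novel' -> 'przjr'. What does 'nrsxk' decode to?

loose

Letter i (0-indexed) is shifted by i+2, so successive shifts are 2, 3, 4, ….
Reversing it on nrsxk: n−2=l, r−3=o, s−4=o, x−5=s, k−6=e.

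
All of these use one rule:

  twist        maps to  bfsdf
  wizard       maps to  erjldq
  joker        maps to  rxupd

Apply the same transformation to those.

bqydq

In twist: t→b is +8, w→f is +9, i→s is +10, s→d is +11 — the shift increases by 1 each position. The shift increases by 1 at each position, starting from +8: 8, 9, 10, ….
Applying it to those: t+8=b, h+9=q, o+10=y, s+11=d, e+12=q.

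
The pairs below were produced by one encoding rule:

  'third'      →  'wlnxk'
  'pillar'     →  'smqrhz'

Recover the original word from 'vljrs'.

In third: t→w is +3, h→l is +4, i→n is +5, r→x is +6 — the shift increases by 1 each position. Each letter shifts forward by (position + 3), i.e. 3, 4, 5, … — the shift grows by one for each successive letter.
Reversing it on vljrs: v−3=s, l−4=h, j−5=e, r−6=l, s−7=l.

shell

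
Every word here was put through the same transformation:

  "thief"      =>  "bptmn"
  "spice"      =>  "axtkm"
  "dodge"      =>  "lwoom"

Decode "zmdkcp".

Shifts by position in thief: pos 0: t→b (+8), pos 1: h→p (+8), pos 2: i→t (+11), pos 3: e→m (+8), pos 4: f→n (+8) — repeating every 3. The shifts repeat in a cycle of length 3: positions 0,1,… shift by +8, +8, +11, then the pattern repeats.
Undoing it on zmdkcp: z−8=r, m−8=e, d−11=s, k−8=c, c−8=u, p−11=e.

rescue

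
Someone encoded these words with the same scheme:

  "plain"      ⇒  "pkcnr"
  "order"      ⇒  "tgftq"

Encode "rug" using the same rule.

iwt

The output letters match the input read backwards, each shifted +2: plain reversed is nialp. Read the word backwards and shift each letter +2.
On rug: reverse → gur; then shift: g+2=i, u+2=w, r+2=t.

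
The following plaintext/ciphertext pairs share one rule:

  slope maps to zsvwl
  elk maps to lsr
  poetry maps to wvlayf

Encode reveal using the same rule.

ylclhs

Compare letters: s→z is +7, l→s is +7, o→v is +7 — a constant shift. It's a constant shift of +7 (ROT7).
Applying it to reveal: r+7=y, e+7=l, v+7=c, e+7=l, a+7=h, l+7=s.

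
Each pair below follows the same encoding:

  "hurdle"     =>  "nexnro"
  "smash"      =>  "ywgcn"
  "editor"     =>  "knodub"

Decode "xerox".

Shifts by position in hurdle: pos 0: h→n (+6), pos 1: u→e (+10), pos 2: r→x (+6), pos 3: d→n (+10) — repeating every 2. A repeating key of period 2 is used — shifts +6, +10 over and over.
Undoing it on xerox: x−6=r, e−10=u, r−6=l, o−10=e, x−6=r.

ruler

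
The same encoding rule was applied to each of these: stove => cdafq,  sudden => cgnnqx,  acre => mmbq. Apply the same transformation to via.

fum

The shift depends on letter class: consonant s→c is +10, but vowel o→a is +12. The rule splits by letter class: vowels +12, consonants +10.
On via: v(cons)+10=f, i(vowel)+12=u, a(vowel)+12=m.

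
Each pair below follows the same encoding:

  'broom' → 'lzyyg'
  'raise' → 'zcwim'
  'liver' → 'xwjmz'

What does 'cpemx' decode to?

angel

b(1)→l(11) and r(17)→z(25) fit y≡9x+2 (mod 26); the inverse of 9 mod 26 is 3. This is an affine cipher: with a=0,…,z=25, each position x becomes (9x+2) mod 26.
Undoing it on cpemx: c(2)→3·(2−2)≡0=a; p(15)→3·(15−2)≡13=n; e(4)→3·(4−2)≡6=g; m(12)→3·(12−2)≡4=e; x(23)→3·(23−2)≡11=l (all mod 26).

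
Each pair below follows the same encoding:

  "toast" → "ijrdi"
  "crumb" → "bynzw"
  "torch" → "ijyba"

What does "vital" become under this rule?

sfiru

t(19)→i(8) and o(14)→j(9) fit y≡5x+17 (mod 26); the inverse of 5 mod 26 is 21. Treating letters as 0–25, the rule is x ↦ 5x + 17 (mod 26).
On vital: v(21)→5·21+17≡18=s; i(8)→5·8+17≡5=f; t(19)→5·19+17≡8=i; a(0)→5·0+17≡17=r; l(11)→5·11+17≡20=u (all mod 26).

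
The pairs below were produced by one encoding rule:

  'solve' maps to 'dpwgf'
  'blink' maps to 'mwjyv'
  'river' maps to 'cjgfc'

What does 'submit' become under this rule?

dvmxje

Two shifts are in play — +1 for a/e/i/o/u, +11 for every other letter.
For submit: s(cons)+11=d, u(vowel)+1=v, b(cons)+11=m, m(cons)+11=x, i(vowel)+1=j, t(cons)+11=e.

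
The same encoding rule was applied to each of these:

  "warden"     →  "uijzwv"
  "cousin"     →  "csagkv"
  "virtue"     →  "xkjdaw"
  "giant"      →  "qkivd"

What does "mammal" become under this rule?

w(22)→u(20) and a(0)→i(8) fit y≡23x+8 (mod 26); the inverse of 23 mod 26 is 17. Each letter's alphabet position (a=0..z=25) is mapped through 23·x+8 mod 26 — an affine cipher.
For mammal: m(12)→23·12+8≡24=y; a(0)→23·0+8≡8=i; m(12)→23·12+8≡24=y; m(12)→23·12+8≡24=y; a(0)→23·0+8≡8=i; l(11)→23·11+8≡1=b (all mod 26).

yiyyib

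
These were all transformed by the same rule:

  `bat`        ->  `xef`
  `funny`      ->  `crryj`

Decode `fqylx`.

The output letters match the input read backwards, each shifted +4: bat reversed is tab. The word is reversed, then every letter is shifted forward by 4.
Reversing it on fqylx: shift back: f−4=b, q−4=m, y−4=u, l−4=h, x−4=t → bmuht; then reverse → thumb.

thumb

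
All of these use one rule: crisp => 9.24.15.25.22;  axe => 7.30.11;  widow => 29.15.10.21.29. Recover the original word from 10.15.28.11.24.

diver

c is letter #3 and maps to 9: an offset of 6. The number is (letter's place in the alphabet, a=1) + 6.
Reversing it on 10.15.28.11.24: 10→(10−6)÷1=4=d, 15→(15−6)÷1=9=i, 28→(28−6)÷1=22=v, 11→(11−6)÷1=5=e, 24→(24−6)÷1=18=r.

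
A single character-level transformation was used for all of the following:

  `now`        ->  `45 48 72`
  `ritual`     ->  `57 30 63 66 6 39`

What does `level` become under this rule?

39 18 69 18 39

n(#14)→45 and o(#15)→48: differences scale by 3, so n = 3·pos + 3. With a=1..z=26, the number is 3·pos + 3.
Applying it to level: l=12→39, e=5→18, v=22→69, e=5→18, l=12→39.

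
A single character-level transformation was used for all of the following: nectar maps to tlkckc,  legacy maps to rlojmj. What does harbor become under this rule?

nhzkyc

In nectar: n→t is +6, e→l is +7, c→k is +8, t→c is +9 — the shift increases by 1 each position. The shift increases by 1 at each position, starting from +6: 6, 7, 8, ….
Applying it to harbor: h+6=n, a+7=h, r+8=z, b+9=k, o+10=y, r+11=c.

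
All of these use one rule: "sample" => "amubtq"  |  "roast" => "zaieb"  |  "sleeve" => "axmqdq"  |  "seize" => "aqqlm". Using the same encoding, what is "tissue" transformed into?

buaecq

Shifts by position in sample: pos 0: s→a (+8), pos 1: a→m (+12), pos 2: m→u (+8), pos 3: p→b (+12) — repeating every 2. The shifts repeat in a cycle of length 2: positions 0,1,… shift by +8, +12, then the pattern repeats.
For tissue: t+8=b, i+12=u, s+8=a, s+12=e, u+8=c, e+12=q.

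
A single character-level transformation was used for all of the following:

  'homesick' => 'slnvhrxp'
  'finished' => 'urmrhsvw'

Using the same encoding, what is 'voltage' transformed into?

elogztv

Letters are reflected about the middle of the alphabet (position → 25−position): Atbash.
Applying it to voltage: v↔e, o↔l, l↔o, t↔g, a↔z, g↔t, e↔v.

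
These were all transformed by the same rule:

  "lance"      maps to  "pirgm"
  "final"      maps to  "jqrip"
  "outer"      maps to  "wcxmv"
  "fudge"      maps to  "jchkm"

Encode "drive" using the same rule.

hvqzm

Two shifts are in play — +8 for a/e/i/o/u, +4 for every other letter.
Applying it to drive: d(cons)+4=h, r(cons)+4=v, i(vowel)+8=q, v(cons)+4=z, e(vowel)+8=m.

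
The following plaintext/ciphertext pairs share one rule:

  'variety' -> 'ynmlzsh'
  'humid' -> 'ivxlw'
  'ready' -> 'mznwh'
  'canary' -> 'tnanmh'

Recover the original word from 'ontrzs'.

This is an affine cipher: with a=0,…,z=25, each position x becomes (3x+13) mod 26.
Decoding ontrzs: o(14)→9·(14−13)≡9=j; n(13)→9·(13−13)≡0=a; t(19)→9·(19−13)≡2=c; r(17)→9·(17−13)≡10=k; z(25)→9·(25−13)≡4=e; s(18)→9·(18−13)≡19=t (all mod 26).

jacket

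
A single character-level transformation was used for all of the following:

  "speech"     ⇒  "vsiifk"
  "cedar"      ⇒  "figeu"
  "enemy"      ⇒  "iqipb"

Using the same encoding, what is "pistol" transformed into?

smvwso

The rule splits by letter class: vowels +4, consonants +3.
Applying it to pistol: p(cons)+3=s, i(vowel)+4=m, s(cons)+3=v, t(cons)+3=w, o(vowel)+4=s, l(cons)+3=o.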